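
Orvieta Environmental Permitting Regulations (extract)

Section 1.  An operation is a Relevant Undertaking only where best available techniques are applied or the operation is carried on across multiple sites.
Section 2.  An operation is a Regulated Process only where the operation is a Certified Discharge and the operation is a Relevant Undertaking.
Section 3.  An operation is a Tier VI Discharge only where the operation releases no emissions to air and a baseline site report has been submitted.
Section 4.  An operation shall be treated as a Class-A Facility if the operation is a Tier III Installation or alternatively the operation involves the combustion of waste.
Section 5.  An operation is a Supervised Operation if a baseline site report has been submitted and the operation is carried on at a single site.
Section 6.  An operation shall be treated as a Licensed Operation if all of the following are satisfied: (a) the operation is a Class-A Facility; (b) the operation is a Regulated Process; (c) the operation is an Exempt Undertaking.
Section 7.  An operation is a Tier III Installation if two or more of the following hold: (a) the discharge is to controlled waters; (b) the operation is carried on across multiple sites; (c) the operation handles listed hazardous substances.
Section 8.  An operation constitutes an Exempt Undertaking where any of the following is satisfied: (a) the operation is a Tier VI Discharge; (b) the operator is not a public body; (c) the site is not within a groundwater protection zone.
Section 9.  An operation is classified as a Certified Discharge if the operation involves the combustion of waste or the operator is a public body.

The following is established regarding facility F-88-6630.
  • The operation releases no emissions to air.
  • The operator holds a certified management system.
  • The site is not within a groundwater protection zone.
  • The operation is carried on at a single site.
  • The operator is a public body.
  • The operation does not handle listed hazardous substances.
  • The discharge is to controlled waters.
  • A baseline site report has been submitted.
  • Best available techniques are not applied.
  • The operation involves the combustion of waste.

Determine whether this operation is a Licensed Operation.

section 7 — Tier III Installation: the discharge is to controlled waters? yes; the operation is carried on across multiple sites? no; the operation handles listed hazardous substances? no — 1 of 3 hold (need ≥2) → not satisfied.
section 4 — Class-A Facility: [Tier III Installation (section 7)? no] OR [the operation involves the combustion of waste? yes] → satisfied.
section 9 — Certified Discharge: [the operation involves the combustion of waste? yes] OR [the operator is a public body? yes] → satisfied.
section 1 — Relevant Undertaking: [best available techniques are applied? no] OR [the operation is carried on across multiple sites? no] → not satisfied.
section 2 — Regulated Process: [Certified Discharge (section 9)? yes] AND [Relevant Undertaking (section 1)? no] → not satisfied.
section 3 — Tier VI Discharge: [the operation releases no emissions to air? yes] AND [a baseline site report has been submitted? yes] → satisfied.
section 8 — Exempt Undertaking: [Tier VI Discharge (section 3)? yes] OR [the operator is not a public body? no] OR [the site is not within a groundwater protection zone? yes] → satisfied.
section 6 — Licensed Operation: [Class-A Facility (section 4)? yes] AND [Regulated Process (section 2)? no] AND [Exempt Undertaking (section 8)? yes] → not satisfied.

No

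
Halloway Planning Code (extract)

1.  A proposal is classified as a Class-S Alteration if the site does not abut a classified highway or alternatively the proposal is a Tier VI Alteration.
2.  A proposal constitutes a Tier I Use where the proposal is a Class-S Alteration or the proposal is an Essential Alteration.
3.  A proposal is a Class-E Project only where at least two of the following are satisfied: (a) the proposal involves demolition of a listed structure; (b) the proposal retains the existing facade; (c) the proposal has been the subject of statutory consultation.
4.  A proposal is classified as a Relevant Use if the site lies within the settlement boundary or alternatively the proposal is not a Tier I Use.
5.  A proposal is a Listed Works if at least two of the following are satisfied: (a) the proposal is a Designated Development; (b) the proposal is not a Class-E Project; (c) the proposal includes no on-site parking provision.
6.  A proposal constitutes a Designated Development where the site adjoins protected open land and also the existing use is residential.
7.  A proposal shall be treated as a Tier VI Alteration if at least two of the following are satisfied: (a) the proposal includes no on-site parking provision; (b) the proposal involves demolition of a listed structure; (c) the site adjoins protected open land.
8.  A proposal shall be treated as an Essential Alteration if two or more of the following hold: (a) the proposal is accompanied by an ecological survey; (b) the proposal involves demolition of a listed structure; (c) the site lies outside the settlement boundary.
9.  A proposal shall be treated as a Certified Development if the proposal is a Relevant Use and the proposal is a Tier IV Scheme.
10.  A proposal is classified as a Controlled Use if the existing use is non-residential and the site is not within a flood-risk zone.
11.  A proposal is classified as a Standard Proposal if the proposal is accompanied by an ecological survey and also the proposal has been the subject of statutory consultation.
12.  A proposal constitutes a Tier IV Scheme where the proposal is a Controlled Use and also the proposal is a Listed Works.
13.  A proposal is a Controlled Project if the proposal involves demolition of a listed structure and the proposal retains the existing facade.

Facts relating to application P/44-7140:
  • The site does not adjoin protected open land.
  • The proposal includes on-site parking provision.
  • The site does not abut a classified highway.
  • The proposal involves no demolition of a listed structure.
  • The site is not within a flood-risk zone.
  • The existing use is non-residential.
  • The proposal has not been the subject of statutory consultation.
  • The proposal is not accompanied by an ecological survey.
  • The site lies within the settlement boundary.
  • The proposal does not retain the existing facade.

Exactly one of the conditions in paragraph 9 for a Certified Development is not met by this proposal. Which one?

Under paragraph 7: the proposal includes no on-site parking provision? no; the proposal involves demolition of a listed structure? no; the site adjoins protected open land? no — 0 of 3 hold (need ≥2) → not satisfied.
Under paragraph 1: the site does not abut a classified highway? yes; or Tier VI Alteration (paragraph 7)? no. So the proposal is a Class-S Alteration.
Under paragraph 8: the proposal is accompanied by an ecological survey? no; the proposal involves demolition of a listed structure? no; the site lies outside the settlement boundary? no — 0 of 3 hold (need ≥2) → not satisfied.
Under paragraph 2: Class-S Alteration (paragraph 1)? yes; or Essential Alteration (paragraph 8)? no. So the proposal is a Tier I Use.
Under paragraph 4: the site lies within the settlement boundary? yes; or not a Tier I Use (paragraph 2)? no. So the proposal is a Relevant Use.
Under paragraph 10: the existing use is non-residential? yes; and the site is not within a flood-risk zone? yes. So the proposal is a Controlled Use.
Under paragraph 6: the site adjoins protected open land? no; and the existing use is residential? no. So the proposal is not a Designated Development.
Under paragraph 3: the proposal involves demolition of a listed structure? no; the proposal retains the existing facade? no; the proposal has been the subject of statutory consultation? no — 0 of 3 hold (need ≥2) → not satisfied.
Under paragraph 5: Designated Development (paragraph 6)? no; not a Class-E Project (paragraph 3)? yes; the proposal includes no on-site parking provision? no — 1 of 3 hold (need ≥2) → not satisfied.
Under paragraph 12: Controlled Use (paragraph 10)? yes; and Listed Works (paragraph 5)? no. So the proposal is not a Tier IV Scheme.
Under paragraph 9: Relevant Use (paragraph 4)? yes; and Tier IV Scheme (paragraph 12)? no. So the proposal is not a Certified Development.

Tier IV Scheme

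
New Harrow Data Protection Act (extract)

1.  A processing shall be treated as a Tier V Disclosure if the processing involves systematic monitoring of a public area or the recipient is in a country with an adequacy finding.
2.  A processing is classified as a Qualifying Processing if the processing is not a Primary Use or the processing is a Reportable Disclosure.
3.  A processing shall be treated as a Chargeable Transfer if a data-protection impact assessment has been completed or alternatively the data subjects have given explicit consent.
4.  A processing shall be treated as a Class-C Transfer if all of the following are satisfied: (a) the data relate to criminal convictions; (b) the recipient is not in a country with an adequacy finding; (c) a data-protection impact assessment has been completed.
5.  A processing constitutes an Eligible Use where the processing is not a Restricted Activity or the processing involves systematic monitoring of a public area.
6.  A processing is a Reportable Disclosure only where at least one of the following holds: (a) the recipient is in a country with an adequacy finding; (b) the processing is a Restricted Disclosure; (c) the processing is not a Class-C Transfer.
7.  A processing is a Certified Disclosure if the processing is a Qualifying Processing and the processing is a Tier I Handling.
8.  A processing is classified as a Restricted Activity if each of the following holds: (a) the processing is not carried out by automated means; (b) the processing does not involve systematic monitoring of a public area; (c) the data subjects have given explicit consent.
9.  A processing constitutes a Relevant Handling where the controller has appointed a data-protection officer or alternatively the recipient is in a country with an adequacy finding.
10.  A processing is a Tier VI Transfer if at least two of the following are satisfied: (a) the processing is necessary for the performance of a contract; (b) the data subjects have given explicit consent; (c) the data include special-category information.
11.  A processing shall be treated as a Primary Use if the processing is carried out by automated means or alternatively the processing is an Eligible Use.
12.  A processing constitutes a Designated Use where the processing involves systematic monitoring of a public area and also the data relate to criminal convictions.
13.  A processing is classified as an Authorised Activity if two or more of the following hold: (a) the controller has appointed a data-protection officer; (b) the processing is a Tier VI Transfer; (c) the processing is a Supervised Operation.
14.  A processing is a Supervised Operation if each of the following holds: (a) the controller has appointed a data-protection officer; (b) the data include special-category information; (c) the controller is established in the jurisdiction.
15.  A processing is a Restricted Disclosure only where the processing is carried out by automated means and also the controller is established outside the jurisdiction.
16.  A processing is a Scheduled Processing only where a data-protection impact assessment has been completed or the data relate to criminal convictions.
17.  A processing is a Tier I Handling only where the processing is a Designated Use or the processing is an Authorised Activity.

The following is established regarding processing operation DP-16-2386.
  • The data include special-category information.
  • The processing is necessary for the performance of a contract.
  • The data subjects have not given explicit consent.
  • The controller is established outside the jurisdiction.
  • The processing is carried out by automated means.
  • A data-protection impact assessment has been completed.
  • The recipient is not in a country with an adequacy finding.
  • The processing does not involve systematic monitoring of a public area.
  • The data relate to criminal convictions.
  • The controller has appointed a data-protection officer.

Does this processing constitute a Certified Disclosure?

paragraph 8 — Restricted Activity: [the processing is not carried out by automated means? no] AND [the processing does not involve systematic monitoring of a public area? yes] AND [the data subjects have given explicit consent? no] → not satisfied.
paragraph 5 — Eligible Use: [not a Restricted Activity (paragraph 8)? yes] OR [the processing involves systematic monitoring of a public area? no] → satisfied.
paragraph 11 — Primary Use: [the processing is carried out by automated means? yes] OR [Eligible Use (paragraph 5)? yes] → satisfied.
paragraph 15 — Restricted Disclosure: [the processing is carried out by automated means? yes] AND [the controller is established outside the jurisdiction? yes] → satisfied.
paragraph 4 — Class-C Transfer: [the data relate to criminal convictions? yes] AND [the recipient is not in a country with an adequacy finding? yes] AND [a data-protection impact assessment has been completed? yes] → satisfied.
paragraph 6 — Reportable Disclosure: [the recipient is in a country with an adequacy finding? no] OR [Restricted Disclosure (paragraph 15)? yes] OR [not a Class-C Transfer (paragraph 4)? no] → satisfied.
paragraph 2 — Qualifying Processing: [not a Primary Use (paragraph 11)? no] OR [Reportable Disclosure (paragraph 6)? yes] → satisfied.
paragraph 12 — Designated Use: [the processing involves systematic monitoring of a public area? no] AND [the data relate to criminal convictions? yes] → not satisfied.
paragraph 10 — Tier VI Transfer: the processing is necessary for the performance of a contract? yes; the data subjects have given explicit consent? no; the data include special-category information? yes — 2 of 3 hold (need ≥2) → satisfied.
paragraph 14 — Supervised Operation: [the controller has appointed a data-protection officer? yes] AND [the data include special-category information? yes] AND [the controller is established in the jurisdiction? no] → not satisfied.
paragraph 13 — Authorised Activity: the controller has appointed a data-protection officer? yes; Tier VI Transfer (paragraph 10)? yes; Supervised Operation (paragraph 14)? no — 2 of 3 hold (need ≥2) → satisfied.
paragraph 17 — Tier I Handling: [Designated Use (paragraph 12)? no] OR [Authorised Activity (paragraph 13)? yes] → satisfied.
paragraph 7 — Certified Disclosure: [Qualifying Processing (paragraph 2)? yes] AND [Tier I Handling (paragraph 17)? yes] → satisfied.

Yes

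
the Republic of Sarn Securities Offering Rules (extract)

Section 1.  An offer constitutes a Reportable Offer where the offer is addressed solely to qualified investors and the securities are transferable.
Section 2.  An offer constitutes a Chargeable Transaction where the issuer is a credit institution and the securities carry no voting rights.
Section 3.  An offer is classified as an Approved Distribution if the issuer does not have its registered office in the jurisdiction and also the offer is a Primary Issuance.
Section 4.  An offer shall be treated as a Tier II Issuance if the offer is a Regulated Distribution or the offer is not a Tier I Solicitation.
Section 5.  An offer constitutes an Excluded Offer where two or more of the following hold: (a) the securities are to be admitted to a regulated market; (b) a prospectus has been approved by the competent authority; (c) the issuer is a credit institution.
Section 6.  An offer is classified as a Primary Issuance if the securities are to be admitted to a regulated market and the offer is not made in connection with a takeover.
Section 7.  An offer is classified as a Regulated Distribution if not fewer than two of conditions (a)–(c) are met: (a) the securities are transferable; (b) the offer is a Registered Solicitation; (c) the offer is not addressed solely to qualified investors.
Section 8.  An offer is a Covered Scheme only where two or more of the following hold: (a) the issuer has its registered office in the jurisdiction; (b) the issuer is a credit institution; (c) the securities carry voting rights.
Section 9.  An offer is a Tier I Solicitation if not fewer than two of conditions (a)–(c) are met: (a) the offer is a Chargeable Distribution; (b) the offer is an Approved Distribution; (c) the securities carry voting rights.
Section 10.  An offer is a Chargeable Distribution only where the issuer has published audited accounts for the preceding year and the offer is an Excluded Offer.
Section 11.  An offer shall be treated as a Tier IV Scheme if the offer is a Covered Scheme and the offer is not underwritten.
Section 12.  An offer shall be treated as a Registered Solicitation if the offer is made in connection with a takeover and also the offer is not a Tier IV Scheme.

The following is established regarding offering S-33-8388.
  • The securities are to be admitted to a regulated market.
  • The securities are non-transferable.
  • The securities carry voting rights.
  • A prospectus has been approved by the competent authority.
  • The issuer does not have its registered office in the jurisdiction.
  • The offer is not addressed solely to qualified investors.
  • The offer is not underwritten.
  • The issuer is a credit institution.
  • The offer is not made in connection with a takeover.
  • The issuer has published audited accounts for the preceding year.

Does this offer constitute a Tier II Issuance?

No

section 8 — Covered Scheme: the issuer has its registered office in the jurisdiction? no; the issuer is a credit institution? yes; the securities carry voting rights? yes — 2 of 3 hold (need ≥2) → satisfied.
section 11 — Tier IV Scheme: [Covered Scheme (section 8)? yes] AND [the offer is not underwritten? yes] → satisfied.
section 12 — Registered Solicitation: [the offer is made in connection with a takeover? no] AND [not a Tier IV Scheme (section 11)? no] → not satisfied.
section 7 — Regulated Distribution: the securities are transferable? no; Registered Solicitation (section 12)? no; the offer is not addressed solely to qualified investors? yes — 1 of 3 hold (need ≥2) → not satisfied.
section 5 — Excluded Offer: the securities are to be admitted to a regulated market? yes; a prospectus has been approved by the competent authority? yes; the issuer is a credit institution? yes — 3 of 3 hold (need ≥2) → satisfied.
section 10 — Chargeable Distribution: [the issuer has published audited accounts for the preceding year? yes] AND [Excluded Offer (section 5)? yes] → satisfied.
section 6 — Primary Issuance: [the securities are to be admitted to a regulated market? yes] AND [the offer is not made in connection with a takeover? yes] → satisfied.
section 3 — Approved Distribution: [the issuer does not have its registered office in the jurisdiction? yes] AND [Primary Issuance (section 6)? yes] → satisfied.
section 9 — Tier I Solicitation: Chargeable Distribution (section 10)? yes; Approved Distribution (section 3)? yes; the securities carry voting rights? yes — 3 of 3 hold (need ≥2) → satisfied.
section 4 — Tier II Issuance: [Regulated Distribution (section 7)? no] OR [not a Tier I Solicitation (section 9)? no] → not satisfied.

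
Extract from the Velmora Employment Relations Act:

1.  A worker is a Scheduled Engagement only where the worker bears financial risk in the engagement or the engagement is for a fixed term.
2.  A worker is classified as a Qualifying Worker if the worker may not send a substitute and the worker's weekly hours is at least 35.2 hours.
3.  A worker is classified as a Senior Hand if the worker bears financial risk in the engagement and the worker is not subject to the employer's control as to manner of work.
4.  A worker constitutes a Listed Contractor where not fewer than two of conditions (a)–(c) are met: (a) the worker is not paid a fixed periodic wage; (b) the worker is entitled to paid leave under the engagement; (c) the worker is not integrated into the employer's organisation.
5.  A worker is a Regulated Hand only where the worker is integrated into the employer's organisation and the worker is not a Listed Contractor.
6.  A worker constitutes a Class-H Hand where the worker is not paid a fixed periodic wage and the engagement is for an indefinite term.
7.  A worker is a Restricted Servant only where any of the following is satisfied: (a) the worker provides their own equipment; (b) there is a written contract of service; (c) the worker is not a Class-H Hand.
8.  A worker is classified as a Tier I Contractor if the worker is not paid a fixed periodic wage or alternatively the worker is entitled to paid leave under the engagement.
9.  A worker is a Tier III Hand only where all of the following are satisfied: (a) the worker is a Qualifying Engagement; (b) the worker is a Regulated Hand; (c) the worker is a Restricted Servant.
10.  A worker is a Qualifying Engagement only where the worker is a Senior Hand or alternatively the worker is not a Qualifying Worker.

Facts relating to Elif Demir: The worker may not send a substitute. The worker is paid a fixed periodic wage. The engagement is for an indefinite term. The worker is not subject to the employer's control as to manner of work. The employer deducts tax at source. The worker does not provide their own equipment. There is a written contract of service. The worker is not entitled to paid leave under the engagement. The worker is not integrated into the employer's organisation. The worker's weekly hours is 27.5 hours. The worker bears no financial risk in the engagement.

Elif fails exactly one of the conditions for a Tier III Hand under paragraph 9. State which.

Under paragraph 3: the worker bears financial risk in the engagement? no; and the worker is not subject to the employer's control as to manner of work? yes. So the worker is not a Senior Hand.
Under paragraph 2: the worker may not send a substitute? yes; and worker's weekly hours: 27.5 hours ≥ 35.2 hours? no. So the worker is not a Qualifying Worker.
Under paragraph 10: Senior Hand (paragraph 3)? no; or not a Qualifying Worker (paragraph 2)? yes. So the worker is a Qualifying Engagement.
Under paragraph 4: the worker is not paid a fixed periodic wage? no; the worker is entitled to paid leave under the engagement? no; the worker is not integrated into the employer's organisation? yes — 1 of 3 hold (need ≥2) → not satisfied.
Under paragraph 5: the worker is integrated into the employer's organisation? no; and not a Listed Contractor (paragraph 4)? yes. So the worker is not a Regulated Hand.
Under paragraph 6: the worker is not paid a fixed periodic wage? no; and the engagement is for an indefinite term? yes. So the worker is not a Class-H Hand.
Under paragraph 7: the worker provides their own equipment? no; or there is a written contract of service? yes; or not a Class-H Hand (paragraph 6)? yes. So the worker is a Restricted Servant.
Under paragraph 9: Qualifying Engagement (paragraph 10)? yes; and Regulated Hand (paragraph 5)? no; and Restricted Servant (paragraph 7)? yes. So the worker is not a Tier III Hand.

Regulated Hand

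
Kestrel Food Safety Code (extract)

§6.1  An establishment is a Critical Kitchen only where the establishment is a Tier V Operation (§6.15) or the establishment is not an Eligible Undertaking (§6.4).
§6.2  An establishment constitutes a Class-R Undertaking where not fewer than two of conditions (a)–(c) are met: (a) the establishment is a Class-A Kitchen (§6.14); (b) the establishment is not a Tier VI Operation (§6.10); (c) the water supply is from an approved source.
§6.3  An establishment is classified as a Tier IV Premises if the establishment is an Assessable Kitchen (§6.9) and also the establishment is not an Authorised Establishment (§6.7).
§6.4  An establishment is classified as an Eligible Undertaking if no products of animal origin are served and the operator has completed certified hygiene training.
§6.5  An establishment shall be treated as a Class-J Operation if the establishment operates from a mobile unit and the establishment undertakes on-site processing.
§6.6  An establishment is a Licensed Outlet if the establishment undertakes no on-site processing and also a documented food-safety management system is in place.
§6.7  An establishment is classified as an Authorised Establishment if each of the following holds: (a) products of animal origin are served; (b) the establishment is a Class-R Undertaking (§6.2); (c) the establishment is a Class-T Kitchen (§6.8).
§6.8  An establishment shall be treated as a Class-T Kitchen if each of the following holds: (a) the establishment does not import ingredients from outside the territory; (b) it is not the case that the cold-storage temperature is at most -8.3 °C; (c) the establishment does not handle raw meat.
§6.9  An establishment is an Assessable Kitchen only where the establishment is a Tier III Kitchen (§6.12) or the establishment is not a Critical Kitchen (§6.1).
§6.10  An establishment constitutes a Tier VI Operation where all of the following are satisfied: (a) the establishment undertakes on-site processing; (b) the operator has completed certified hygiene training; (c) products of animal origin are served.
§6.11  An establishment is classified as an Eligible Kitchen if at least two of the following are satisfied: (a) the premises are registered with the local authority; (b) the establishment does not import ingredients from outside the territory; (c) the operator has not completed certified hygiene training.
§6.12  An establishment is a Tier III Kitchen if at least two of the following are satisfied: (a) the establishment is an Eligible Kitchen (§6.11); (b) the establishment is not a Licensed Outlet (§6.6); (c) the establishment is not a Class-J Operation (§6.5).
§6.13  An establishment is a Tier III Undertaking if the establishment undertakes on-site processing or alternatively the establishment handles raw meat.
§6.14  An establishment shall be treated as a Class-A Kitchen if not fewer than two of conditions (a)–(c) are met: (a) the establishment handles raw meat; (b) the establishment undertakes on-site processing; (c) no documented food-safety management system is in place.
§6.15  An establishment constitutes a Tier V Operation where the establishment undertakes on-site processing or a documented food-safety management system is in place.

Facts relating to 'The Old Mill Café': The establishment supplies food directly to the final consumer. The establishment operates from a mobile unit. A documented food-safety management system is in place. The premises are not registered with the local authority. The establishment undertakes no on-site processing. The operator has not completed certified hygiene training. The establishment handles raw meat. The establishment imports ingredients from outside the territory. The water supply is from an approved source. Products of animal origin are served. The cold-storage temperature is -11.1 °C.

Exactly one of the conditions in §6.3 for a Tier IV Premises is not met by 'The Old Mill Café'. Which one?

§6.11 — Eligible Kitchen: the premises are registered with the local authority? no; the establishment does not import ingredients from outside the territory? no; the operator has not completed certified hygiene training? yes — 1 of 3 hold (need ≥2) → not satisfied.
§6.6 — Licensed Outlet: [the establishment undertakes no on-site processing? yes] AND [a documented food-safety management system is in place? yes] → satisfied.
§6.5 — Class-J Operation: [the establishment operates from a mobile unit? yes] AND [the establishment undertakes on-site processing? no] → not satisfied.
§6.12 — Tier III Kitchen: Eligible Kitchen (§6.11)? no; not a Licensed Outlet (§6.6)? no; not a Class-J Operation (§6.5)? yes — 1 of 3 hold (need ≥2) → not satisfied.
§6.15 — Tier V Operation: [the establishment undertakes on-site processing? no] OR [a documented food-safety management system is in place? yes] → satisfied.
§6.4 — Eligible Undertaking: [no products of animal origin are served? no] AND [the operator has completed certified hygiene training? no] → not satisfied.
§6.1 — Critical Kitchen: [Tier V Operation (§6.15)? yes] OR [not an Eligible Undertaking (§6.4)? yes] → satisfied.
§6.9 — Assessable Kitchen: [Tier III Kitchen (§6.12)? no] OR [not a Critical Kitchen (§6.1)? no] → not satisfied.
§6.14 — Class-A Kitchen: the establishment handles raw meat? yes; the establishment undertakes on-site processing? no; no documented food-safety management system is in place? no — 1 of 3 hold (need ≥2) → not satisfied.
§6.10 — Tier VI Operation: [the establishment undertakes on-site processing? no] AND [the operator has completed certified hygiene training? no] AND [products of animal origin are served? yes] → not satisfied.
§6.2 — Class-R Undertaking: Class-A Kitchen (§6.14)? no; not a Tier VI Operation (§6.10)? yes; the water supply is from an approved source? yes — 2 of 3 hold (need ≥2) → satisfied.
§6.8 — Class-T Kitchen: [the establishment does not import ingredients from outside the territory? no] AND [cold-storage temperature: -11.1 °C ≤ -8.3 °C? yes, so negated condition no] AND [the establishment does not handle raw meat? no] → not satisfied.
§6.7 — Authorised Establishment: [products of animal origin are served? yes] AND [Class-R Undertaking (§6.2)? yes] AND [Class-T Kitchen (§6.8)? no] → not satisfied.
§6.3 — Tier IV Premises: [Assessable Kitchen (§6.9)? no] AND [not an Authorised Establishment (§6.7)? yes] → not satisfied.

Assessable Kitchen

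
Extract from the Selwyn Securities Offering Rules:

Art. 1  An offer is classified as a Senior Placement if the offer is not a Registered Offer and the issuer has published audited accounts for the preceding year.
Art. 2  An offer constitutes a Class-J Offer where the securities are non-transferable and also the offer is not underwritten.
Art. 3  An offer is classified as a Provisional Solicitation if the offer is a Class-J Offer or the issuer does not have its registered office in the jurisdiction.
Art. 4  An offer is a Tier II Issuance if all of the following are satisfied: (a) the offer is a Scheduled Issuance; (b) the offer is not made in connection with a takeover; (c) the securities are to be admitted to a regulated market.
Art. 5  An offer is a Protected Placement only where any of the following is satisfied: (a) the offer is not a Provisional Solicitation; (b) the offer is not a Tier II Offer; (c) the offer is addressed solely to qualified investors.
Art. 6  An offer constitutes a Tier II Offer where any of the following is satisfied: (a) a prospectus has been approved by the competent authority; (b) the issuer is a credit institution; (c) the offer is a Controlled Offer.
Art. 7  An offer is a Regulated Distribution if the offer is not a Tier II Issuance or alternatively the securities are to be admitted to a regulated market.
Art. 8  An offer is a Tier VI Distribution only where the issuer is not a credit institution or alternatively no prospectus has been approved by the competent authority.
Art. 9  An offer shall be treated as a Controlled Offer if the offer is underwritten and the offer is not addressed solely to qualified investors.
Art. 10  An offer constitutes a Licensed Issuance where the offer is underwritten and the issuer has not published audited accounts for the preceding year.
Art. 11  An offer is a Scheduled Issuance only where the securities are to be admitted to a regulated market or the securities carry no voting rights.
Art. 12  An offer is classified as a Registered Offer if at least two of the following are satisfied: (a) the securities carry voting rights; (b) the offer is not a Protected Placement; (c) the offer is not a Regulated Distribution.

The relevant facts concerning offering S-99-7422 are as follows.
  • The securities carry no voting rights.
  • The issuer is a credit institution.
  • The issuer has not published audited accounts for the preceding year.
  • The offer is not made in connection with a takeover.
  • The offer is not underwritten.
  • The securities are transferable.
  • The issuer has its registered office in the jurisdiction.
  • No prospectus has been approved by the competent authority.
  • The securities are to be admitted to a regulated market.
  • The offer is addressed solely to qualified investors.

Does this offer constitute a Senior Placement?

No

article 2 — Class-J Offer: [the securities are non-transferable? no] AND [the offer is not underwritten? yes] → not satisfied.
article 3 — Provisional Solicitation: [Class-J Offer (article 2)? no] OR [the issuer does not have its registered office in the jurisdiction? no] → not satisfied.
article 9 — Controlled Offer: [the offer is underwritten? no] AND [the offer is not addressed solely to qualified investors? no] → not satisfied.
article 6 — Tier II Offer: [a prospectus has been approved by the competent authority? no] OR [the issuer is a credit institution? yes] OR [Controlled Offer (article 9)? no] → satisfied.
article 5 — Protected Placement: [not a Provisional Solicitation (article 3)? yes] OR [not a Tier II Offer (article 6)? no] OR [the offer is addressed solely to qualified investors? yes] → satisfied.
article 11 — Scheduled Issuance: [the securities are to be admitted to a regulated market? yes] OR [the securities carry no voting rights? yes] → satisfied.
article 4 — Tier II Issuance: [Scheduled Issuance (article 11)? yes] AND [the offer is not made in connection with a takeover? yes] AND [the securities are to be admitted to a regulated market? yes] → satisfied.
article 7 — Regulated Distribution: [not a Tier II Issuance (article 4)? no] OR [the securities are to be admitted to a regulated market? yes] → satisfied.
article 12 — Registered Offer: the securities carry voting rights? no; not a Protected Placement (article 5)? no; not a Regulated Distribution (article 7)? no — 0 of 3 hold (need ≥2) → not satisfied.
article 1 — Senior Placement: [not a Registered Offer (article 12)? yes] AND [the issuer has published audited accounts for the preceding year? no] → not satisfied.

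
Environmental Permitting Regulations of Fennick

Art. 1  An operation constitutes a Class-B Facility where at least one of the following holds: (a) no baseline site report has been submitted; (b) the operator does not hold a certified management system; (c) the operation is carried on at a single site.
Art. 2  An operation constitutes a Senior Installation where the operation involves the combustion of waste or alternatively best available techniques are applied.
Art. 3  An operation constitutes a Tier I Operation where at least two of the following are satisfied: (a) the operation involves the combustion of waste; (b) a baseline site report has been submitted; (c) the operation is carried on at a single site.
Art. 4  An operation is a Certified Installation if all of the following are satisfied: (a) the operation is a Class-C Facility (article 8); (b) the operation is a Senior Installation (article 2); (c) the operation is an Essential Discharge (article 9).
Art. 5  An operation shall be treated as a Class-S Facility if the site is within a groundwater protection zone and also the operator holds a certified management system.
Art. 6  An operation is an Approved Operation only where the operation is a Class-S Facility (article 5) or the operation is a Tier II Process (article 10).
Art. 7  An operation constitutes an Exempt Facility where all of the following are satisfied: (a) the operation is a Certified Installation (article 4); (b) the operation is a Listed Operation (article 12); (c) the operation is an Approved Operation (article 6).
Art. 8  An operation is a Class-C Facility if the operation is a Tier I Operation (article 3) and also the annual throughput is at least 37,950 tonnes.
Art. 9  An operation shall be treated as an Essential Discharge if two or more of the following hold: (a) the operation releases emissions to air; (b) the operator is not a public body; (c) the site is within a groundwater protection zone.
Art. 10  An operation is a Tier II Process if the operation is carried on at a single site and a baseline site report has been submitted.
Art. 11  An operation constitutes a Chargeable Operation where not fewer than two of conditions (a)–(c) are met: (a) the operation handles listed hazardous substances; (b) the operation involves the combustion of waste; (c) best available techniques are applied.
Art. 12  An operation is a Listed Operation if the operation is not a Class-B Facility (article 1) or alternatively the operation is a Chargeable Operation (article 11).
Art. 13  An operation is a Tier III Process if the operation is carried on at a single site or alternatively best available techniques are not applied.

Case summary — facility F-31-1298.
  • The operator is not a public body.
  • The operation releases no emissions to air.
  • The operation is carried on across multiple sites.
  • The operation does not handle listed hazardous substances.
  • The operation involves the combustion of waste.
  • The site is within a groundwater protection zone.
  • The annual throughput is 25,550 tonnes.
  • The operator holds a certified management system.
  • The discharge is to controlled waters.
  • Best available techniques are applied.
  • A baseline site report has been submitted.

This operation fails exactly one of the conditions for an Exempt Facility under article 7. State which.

Certified Installation

article 3 — Tier I Operation: the operation involves the combustion of waste? yes; a baseline site report has been submitted? yes; the operation is carried on at a single site? no — 2 of 3 hold (need ≥2) → satisfied.
article 8 — Class-C Facility: [Tier I Operation (article 3)? yes] AND [annual throughput: 25,550 tonnes ≥ 37,950 tonnes? no] → not satisfied.
article 2 — Senior Installation: [the operation involves the combustion of waste? yes] OR [best available techniques are applied? yes] → satisfied.
article 9 — Essential Discharge: the operation releases emissions to air? no; the operator is not a public body? yes; the site is within a groundwater protection zone? yes — 2 of 3 hold (need ≥2) → satisfied.
article 4 — Certified Installation: [Class-C Facility (article 8)? no] AND [Senior Installation (article 2)? yes] AND [Essential Discharge (article 9)? yes] → not satisfied.
article 1 — Class-B Facility: [no baseline site report has been submitted? no] OR [the operator does not hold a certified management system? no] OR [the operation is carried on at a single site? no] → not satisfied.
article 11 — Chargeable Operation: the operation handles listed hazardous substances? no; the operation involves the combustion of waste? yes; best available techniques are applied? yes — 2 of 3 hold (need ≥2) → satisfied.
article 12 — Listed Operation: [not a Class-B Facility (article 1)? yes] OR [Chargeable Operation (article 11)? yes] → satisfied.
article 5 — Class-S Facility: [the site is within a groundwater protection zone? yes] AND [the operator holds a certified management system? yes] → satisfied.
article 10 — Tier II Process: [the operation is carried on at a single site? no] AND [a baseline site report has been submitted? yes] → not satisfied.
article 6 — Approved Operation: [Class-S Facility (article 5)? yes] OR [Tier II Process (article 10)? no] → satisfied.
article 7 — Exempt Facility: [Certified Installation (article 4)? no] AND [Listed Operation (article 12)? yes] AND [Approved Operation (article 6)? yes] → not satisfied.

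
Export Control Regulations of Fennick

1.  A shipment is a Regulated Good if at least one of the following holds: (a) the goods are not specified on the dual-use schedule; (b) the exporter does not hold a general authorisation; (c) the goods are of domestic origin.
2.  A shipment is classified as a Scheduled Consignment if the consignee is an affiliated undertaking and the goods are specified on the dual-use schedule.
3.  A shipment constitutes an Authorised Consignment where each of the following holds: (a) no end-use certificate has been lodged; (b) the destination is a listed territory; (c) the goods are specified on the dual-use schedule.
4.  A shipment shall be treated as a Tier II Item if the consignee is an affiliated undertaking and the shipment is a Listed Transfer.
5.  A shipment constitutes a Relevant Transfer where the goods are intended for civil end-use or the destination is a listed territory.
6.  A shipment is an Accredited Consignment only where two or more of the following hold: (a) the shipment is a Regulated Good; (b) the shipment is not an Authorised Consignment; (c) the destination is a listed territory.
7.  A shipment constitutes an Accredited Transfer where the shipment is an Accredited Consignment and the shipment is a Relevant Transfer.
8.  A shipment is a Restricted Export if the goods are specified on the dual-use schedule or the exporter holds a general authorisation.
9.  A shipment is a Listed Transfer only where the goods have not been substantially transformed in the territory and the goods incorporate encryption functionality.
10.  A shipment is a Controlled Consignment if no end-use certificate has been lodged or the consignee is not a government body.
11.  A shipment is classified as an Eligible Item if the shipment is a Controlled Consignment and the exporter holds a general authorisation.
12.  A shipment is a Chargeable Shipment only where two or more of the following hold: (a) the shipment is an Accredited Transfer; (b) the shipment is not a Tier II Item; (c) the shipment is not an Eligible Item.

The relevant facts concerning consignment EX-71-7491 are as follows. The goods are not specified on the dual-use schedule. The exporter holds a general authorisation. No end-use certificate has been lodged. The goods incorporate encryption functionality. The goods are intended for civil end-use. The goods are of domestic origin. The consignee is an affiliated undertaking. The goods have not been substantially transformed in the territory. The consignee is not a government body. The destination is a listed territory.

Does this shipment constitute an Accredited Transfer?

Yes

paragraph 1 — Regulated Good: [the goods are not specified on the dual-use schedule? yes] OR [the exporter does not hold a general authorisation? no] OR [the goods are of domestic origin? yes] → satisfied.
paragraph 3 — Authorised Consignment: [no end-use certificate has been lodged? yes] AND [the destination is a listed territory? yes] AND [the goods are specified on the dual-use schedule? no] → not satisfied.
paragraph 6 — Accredited Consignment: Regulated Good (paragraph 1)? yes; not an Authorised Consignment (paragraph 3)? yes; the destination is a listed territory? yes — 3 of 3 hold (need ≥2) → satisfied.
paragraph 5 — Relevant Transfer: [the goods are intended for civil end-use? yes] OR [the destination is a listed territory? yes] → satisfied.
paragraph 7 — Accredited Transfer: [Accredited Consignment (paragraph 6)? yes] AND [Relevant Transfer (paragraph 5)? yes] → satisfied.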